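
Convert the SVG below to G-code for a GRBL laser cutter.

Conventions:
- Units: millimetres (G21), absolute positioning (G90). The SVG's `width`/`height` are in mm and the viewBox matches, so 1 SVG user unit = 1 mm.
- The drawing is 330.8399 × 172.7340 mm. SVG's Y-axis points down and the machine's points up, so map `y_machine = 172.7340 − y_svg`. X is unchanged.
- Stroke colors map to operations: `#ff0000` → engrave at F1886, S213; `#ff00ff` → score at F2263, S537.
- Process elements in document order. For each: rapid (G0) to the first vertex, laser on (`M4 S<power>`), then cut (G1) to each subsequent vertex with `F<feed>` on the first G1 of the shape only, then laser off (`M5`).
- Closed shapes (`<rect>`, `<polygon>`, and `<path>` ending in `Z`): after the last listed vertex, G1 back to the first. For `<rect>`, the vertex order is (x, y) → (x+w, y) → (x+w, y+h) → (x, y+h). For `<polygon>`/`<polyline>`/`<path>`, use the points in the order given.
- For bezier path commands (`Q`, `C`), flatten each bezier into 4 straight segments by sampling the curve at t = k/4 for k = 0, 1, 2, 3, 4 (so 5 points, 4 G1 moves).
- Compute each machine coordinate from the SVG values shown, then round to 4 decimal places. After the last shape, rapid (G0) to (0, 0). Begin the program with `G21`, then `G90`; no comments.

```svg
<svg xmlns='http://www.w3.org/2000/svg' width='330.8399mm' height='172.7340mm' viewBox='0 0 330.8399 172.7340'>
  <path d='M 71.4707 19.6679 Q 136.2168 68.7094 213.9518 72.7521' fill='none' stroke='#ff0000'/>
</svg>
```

G21
G90
G0 X71.4707 Y153.0661
M4 S213
G1 X104.6556 Y131.3578 F1886
G1 X139.4640 Y115.2743
G1 X175.8961 Y104.8157
G1 X213.9518 Y99.9819
M5
G0 X0.0000 Y0.0000

1 u = 1 mm; y_m = 172.7340 − y.

[1] `<path>` quadratic bezier, #ff0000→engrave S213 F1886: (71.4707,153.0661) → (104.6556,131.3578) → (139.4640,115.2743) → (175.8961,104.8157) → (213.9518,99.9819)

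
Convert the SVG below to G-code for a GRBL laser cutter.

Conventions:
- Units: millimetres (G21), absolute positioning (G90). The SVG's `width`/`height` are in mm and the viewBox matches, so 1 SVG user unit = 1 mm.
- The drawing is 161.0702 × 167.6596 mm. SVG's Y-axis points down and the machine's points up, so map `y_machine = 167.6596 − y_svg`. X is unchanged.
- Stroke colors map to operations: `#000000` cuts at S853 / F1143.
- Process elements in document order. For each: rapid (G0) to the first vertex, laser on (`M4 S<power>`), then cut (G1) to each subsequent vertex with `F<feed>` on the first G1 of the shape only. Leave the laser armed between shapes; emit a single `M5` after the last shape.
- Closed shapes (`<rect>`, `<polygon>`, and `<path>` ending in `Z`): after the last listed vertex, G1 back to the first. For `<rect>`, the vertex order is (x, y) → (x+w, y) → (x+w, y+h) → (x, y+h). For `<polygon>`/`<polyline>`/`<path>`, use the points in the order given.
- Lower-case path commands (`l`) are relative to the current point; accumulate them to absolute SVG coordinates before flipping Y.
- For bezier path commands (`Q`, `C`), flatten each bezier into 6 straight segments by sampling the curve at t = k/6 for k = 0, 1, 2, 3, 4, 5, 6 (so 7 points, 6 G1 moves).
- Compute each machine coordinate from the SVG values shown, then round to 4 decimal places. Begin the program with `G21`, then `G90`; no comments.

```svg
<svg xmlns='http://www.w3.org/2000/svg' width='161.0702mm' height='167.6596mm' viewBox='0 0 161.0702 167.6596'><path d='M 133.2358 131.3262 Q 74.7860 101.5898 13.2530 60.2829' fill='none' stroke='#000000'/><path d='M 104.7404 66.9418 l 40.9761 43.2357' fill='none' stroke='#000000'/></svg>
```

1 u = 1 mm; y_m = 167.6596 − y.

[1] `<path>` quadratic bezier, #000000→cut S853 F1143: (133.2358,36.3334) → (113.6669,46.5669) → (93.9267,57.4433) → (74.0152,68.9624) → (53.9324,81.1244) → (33.6784,93.9291) → (13.2530,107.3767)

[2] `<path>` line segment, #000000→cut S853 F1143: (104.7404,100.7178) → (145.7165,57.4821)

G21
G90
G0 X133.2358 Y36.3334
M4 S853
G1 X113.6669 Y46.5669 F1143
G1 X93.9267 Y57.4433
G1 X74.0152 Y68.9624
G1 X53.9324 Y81.1244
G1 X33.6784 Y93.9291
G1 X13.2530 Y107.3767
G0 X104.7404 Y100.7178
M4 S853
G1 X145.7165 Y57.4821 F1143
M5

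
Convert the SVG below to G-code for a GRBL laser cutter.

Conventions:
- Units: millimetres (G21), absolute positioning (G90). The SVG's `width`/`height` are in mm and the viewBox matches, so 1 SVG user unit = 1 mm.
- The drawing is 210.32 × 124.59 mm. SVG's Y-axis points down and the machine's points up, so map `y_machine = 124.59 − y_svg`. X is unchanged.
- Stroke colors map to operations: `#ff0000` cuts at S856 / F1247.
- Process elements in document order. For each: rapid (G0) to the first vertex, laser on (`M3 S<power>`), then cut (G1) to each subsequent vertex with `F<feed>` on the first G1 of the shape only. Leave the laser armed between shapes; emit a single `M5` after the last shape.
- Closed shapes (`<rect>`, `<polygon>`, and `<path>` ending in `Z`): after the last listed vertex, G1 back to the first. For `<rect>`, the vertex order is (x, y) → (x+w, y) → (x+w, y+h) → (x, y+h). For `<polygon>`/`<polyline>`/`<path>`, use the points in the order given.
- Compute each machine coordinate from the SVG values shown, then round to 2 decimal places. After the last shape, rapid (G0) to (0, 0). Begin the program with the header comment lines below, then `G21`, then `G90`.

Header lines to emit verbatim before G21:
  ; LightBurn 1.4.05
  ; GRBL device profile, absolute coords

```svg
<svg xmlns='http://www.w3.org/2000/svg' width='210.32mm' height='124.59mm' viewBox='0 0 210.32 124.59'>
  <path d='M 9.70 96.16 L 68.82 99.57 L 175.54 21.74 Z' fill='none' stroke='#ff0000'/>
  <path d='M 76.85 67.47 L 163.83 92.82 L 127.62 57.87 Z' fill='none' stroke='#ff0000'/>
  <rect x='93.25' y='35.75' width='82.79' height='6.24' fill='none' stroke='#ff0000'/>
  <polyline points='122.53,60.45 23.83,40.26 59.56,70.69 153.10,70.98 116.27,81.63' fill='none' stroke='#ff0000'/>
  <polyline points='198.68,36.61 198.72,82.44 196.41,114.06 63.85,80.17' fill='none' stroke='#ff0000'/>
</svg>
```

1 u = 1 mm; y_m = 124.59 − y.

[1] `<path>` closed polygon, #ff0000→cut S856 F1247: (9.70,28.43) → (68.82,25.02) → (175.54,102.85) → (9.70,28.43) (closed)

[2] `<path>` closed polygon, #ff0000→cut S856 F1247: (76.85,57.12) → (163.83,31.77) → (127.62,66.72) → (76.85,57.12) (closed)

[3] `<rect>` rectangle, #ff0000→cut S856 F1247: (93.25,88.84) → (176.04,88.84) → (176.04,82.60) → (93.25,82.60) → (93.25,88.84) (closed)

[4] `<polyline>` open polyline, #ff0000→cut S856 F1247: (122.53,64.14) → (23.83,84.33) → (59.56,53.90) → (153.10,53.61) → (116.27,42.96)

[5] `<polyline>` open polyline, #ff0000→cut S856 F1247: (198.68,87.98) → (198.72,42.15) → (196.41,10.53) → (63.85,44.42)

; LightBurn 1.4.05
; GRBL device profile, absolute coords
G21
G90
G0 X9.70 Y28.43
M3 S856
G1 X68.82 Y25.02 F1247
G1 X175.54 Y102.85
G1 X9.70 Y28.43
G0 X76.85 Y57.12
M3 S856
G1 X163.83 Y31.77 F1247
G1 X127.62 Y66.72
G1 X76.85 Y57.12
G0 X93.25 Y88.84
M3 S856
G1 X176.04 Y88.84 F1247
G1 X176.04 Y82.60
G1 X93.25 Y82.60
G1 X93.25 Y88.84
G0 X122.53 Y64.14
M3 S856
G1 X23.83 Y84.33 F1247
G1 X59.56 Y53.90
G1 X153.10 Y53.61
G1 X116.27 Y42.96
G0 X198.68 Y87.98
M3 S856
G1 X198.72 Y42.15 F1247
G1 X196.41 Y10.53
G1 X63.85 Y44.42
M5
G0 X0.00 Y0.00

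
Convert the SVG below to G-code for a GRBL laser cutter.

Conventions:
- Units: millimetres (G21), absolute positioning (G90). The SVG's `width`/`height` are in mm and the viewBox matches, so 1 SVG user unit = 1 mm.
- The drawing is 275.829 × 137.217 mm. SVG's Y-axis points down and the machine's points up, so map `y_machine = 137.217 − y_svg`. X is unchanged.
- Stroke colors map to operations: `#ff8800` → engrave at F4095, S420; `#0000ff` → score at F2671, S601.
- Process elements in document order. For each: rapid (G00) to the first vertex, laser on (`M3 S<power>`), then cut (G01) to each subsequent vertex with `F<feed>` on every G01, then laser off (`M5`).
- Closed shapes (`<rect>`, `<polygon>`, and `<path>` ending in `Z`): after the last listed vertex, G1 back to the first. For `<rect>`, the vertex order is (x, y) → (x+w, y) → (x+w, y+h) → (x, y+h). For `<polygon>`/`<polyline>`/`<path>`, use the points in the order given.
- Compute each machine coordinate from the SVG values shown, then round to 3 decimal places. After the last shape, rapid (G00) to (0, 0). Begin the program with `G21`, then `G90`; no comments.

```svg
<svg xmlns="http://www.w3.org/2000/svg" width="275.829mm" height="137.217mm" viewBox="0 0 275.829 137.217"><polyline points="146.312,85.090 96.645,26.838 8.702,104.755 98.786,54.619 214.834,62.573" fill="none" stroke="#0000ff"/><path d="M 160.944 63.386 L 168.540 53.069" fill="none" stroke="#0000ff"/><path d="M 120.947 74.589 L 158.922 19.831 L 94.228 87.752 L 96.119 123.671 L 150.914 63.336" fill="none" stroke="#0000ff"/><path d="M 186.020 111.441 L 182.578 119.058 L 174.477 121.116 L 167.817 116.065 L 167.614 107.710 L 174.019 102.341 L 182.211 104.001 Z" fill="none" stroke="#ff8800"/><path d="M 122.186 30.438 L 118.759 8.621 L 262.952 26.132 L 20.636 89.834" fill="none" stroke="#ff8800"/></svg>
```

G21
G90
G00 X146.312 Y52.127
M3 S601
G01 X96.645 Y110.379 F2671
G01 X8.702 Y32.462 F2671
G01 X98.786 Y82.598 F2671
G01 X214.834 Y74.644 F2671
M5
G00 X160.944 Y73.831
M3 S601
G01 X168.540 Y84.148 F2671
M5
G00 X120.947 Y62.628
M3 S601
G01 X158.922 Y117.386 F2671
G01 X94.228 Y49.465 F2671
G01 X96.119 Y13.546 F2671
G01 X150.914 Y73.881 F2671
M5
G00 X186.020 Y25.776
M3 S420
G01 X182.578 Y18.159 F4095
G01 X174.477 Y16.101 F4095
G01 X167.817 Y21.152 F4095
G01 X167.614 Y29.507 F4095
G01 X174.019 Y34.876 F4095
G01 X182.211 Y33.216 F4095
G01 X186.020 Y25.776 F4095
M5
G00 X122.186 Y106.779
M3 S420
G01 X118.759 Y128.596 F4095
G01 X262.952 Y111.085 F4095
G01 X20.636 Y47.383 F4095
M5
G00 X0.000 Y0.000

viewBox `0 0 275.829 137.217` with mm width/height → 1 unit = 1 mm. Flip: y_m = 137.217 − y_svg.

**Shape 1** — `<polyline>` open polyline, stroke `#0000ff` → score (S601, F2671). Machine vertices: (146.312,52.127) → (96.645,110.379) → (8.702,32.462) → (98.786,82.598) → (214.834,74.644). Open path.

**Shape 2** — `<path>` line segment, stroke `#0000ff` → score (S601, F2671). Machine vertices: (160.944,73.831) → (168.540,84.148). Open path.

**Shape 3** — `<path>` open polyline, stroke `#0000ff` → score (S601, F2671). Machine vertices: (120.947,62.628) → (158.922,117.386) → (94.228,49.465) → (96.119,13.546) → (150.914,73.881). Open path.

**Shape 4** — `<path>` regular polygon, stroke `#ff8800` → engrave (S420, F4095). Machine vertices: (186.020,25.776) → (182.578,18.159) → (174.477,16.101) → (167.817,21.152) → (167.614,29.507) → (174.019,34.876) → (182.211,33.216) → (186.020,25.776). Closed: final G1 returns to the first vertex.

**Shape 5** — `<path>` open polyline, stroke `#ff8800` → engrave (S420, F4095). Machine vertices: (122.186,106.779) → (118.759,128.596) → (262.952,111.085) → (20.636,47.383). Open path.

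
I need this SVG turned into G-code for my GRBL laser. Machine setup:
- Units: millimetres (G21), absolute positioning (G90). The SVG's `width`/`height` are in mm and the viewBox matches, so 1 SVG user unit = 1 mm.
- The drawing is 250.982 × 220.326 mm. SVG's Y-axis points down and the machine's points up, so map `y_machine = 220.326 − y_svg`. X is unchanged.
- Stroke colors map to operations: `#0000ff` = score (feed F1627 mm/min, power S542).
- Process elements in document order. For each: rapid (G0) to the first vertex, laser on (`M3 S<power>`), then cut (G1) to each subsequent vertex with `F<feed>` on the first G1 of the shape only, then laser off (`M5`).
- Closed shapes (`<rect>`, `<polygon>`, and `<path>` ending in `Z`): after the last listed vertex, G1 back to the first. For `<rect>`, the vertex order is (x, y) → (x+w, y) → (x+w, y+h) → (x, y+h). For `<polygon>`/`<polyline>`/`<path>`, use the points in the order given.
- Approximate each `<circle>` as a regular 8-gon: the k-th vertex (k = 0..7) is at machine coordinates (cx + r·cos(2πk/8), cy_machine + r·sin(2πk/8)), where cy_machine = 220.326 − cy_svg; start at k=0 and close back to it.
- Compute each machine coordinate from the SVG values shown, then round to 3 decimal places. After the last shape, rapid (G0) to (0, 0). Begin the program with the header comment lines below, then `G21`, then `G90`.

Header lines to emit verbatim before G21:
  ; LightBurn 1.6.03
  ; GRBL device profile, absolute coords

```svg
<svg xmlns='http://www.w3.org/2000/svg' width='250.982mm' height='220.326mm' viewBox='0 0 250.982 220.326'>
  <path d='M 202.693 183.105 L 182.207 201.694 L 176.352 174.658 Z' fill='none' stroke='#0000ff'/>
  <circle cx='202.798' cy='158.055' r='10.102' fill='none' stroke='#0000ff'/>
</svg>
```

; LightBurn 1.6.03
; GRBL device profile, absolute coords
G21
G90
G0 X202.693 Y37.221
M3 S542
G1 X182.207 Y18.632 F1627
G1 X176.352 Y45.668
G1 X202.693 Y37.221
M5
G0 X212.900 Y62.271
M3 S542
G1 X209.941 Y69.414 F1627
G1 X202.798 Y72.373
G1 X195.655 Y69.414
G1 X192.696 Y62.271
G1 X195.655 Y55.128
G1 X202.798 Y52.169
G1 X209.941 Y55.128
G1 X212.900 Y62.271
M5
G0 X0.000 Y0.000

Since the viewBox matches the mm dimensions, user units are millimetres directly. The only transform is the Y-flip y_m = 220.326 − y_svg.

Shape 1 is a regular polygon drawn with `<path>`. Its stroke #0000ff means score at S542, F1627. After flipping Y the toolpath is (202.693,37.221) → (182.207,18.632) → (176.352,45.668) → (202.693,37.221), returning to the start.

Shape 2 is a circle drawn with `<circle>`. Its stroke #0000ff means score at S542, F1627. After flipping Y the toolpath is (212.900,62.271) → (209.941,69.414) → (202.798,72.373) → (195.655,69.414) → (192.696,62.271) → (195.655,55.128) → (202.798,52.169) → (209.941,55.128) → (212.900,62.271), returning to the start.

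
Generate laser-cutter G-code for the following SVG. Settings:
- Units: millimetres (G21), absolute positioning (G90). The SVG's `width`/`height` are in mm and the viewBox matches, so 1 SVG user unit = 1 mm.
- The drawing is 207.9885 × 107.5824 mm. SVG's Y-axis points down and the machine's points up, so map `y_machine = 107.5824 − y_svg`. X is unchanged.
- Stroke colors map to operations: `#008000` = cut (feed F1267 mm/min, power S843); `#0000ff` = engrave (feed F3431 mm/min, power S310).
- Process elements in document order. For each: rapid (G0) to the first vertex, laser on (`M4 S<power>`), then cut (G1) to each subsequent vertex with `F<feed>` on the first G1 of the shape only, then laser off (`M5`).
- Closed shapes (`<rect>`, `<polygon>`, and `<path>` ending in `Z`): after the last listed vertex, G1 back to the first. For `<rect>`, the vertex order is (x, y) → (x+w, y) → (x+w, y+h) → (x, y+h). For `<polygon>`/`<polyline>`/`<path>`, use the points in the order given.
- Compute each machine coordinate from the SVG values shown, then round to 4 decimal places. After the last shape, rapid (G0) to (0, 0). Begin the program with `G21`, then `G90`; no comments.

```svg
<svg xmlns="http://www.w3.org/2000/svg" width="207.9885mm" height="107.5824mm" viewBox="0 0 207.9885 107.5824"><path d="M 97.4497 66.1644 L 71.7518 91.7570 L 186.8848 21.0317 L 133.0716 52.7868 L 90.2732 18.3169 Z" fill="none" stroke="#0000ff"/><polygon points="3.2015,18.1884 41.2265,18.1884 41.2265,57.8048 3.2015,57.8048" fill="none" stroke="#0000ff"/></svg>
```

1 u = 1 mm; y_m = 107.5824 − y.

[1] `<path>` closed polygon, #0000ff→engrave S310 F3431: (97.4497,41.4180) → (71.7518,15.8254) → (186.8848,86.5507) → (133.0716,54.7956) → (90.2732,89.2655) → (97.4497,41.4180) (closed)

[2] `<polygon>` rectangle, #0000ff→engrave S310 F3431: (3.2015,89.3940) → (41.2265,89.3940) → (41.2265,49.7776) → (3.2015,49.7776) → (3.2015,89.3940) (closed)

G21
G90
G0 X97.4497 Y41.4180
M4 S310
G1 X71.7518 Y15.8254 F3431
G1 X186.8848 Y86.5507
G1 X133.0716 Y54.7956
G1 X90.2732 Y89.2655
G1 X97.4497 Y41.4180
M5
G0 X3.2015 Y89.3940
M4 S310
G1 X41.2265 Y89.3940 F3431
G1 X41.2265 Y49.7776
G1 X3.2015 Y49.7776
G1 X3.2015 Y89.3940
M5
G0 X0.0000 Y0.0000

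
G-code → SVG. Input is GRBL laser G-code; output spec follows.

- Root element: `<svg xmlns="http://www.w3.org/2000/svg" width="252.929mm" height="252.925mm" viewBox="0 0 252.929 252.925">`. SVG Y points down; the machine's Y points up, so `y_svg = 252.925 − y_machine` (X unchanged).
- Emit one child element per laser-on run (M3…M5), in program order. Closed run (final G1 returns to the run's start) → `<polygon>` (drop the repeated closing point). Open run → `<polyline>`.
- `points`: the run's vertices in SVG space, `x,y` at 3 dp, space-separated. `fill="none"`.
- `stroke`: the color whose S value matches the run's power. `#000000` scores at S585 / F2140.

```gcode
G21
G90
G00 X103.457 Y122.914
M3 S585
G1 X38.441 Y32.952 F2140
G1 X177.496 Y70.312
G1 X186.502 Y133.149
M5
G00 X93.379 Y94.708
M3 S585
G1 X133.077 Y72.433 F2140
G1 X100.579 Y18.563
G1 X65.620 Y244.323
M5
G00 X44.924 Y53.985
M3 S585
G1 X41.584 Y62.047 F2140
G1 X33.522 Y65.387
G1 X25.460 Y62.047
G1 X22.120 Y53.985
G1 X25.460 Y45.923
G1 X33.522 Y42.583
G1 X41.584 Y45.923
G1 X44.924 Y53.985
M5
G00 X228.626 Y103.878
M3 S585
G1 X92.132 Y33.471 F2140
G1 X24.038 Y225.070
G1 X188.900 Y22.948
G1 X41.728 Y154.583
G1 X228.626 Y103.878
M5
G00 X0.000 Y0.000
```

<svg xmlns="http://www.w3.org/2000/svg" width="252.929mm" height="252.925mm" viewBox="0 0 252.929 252.925">
  <polyline points="103.457,130.011 38.441,219.973 177.496,182.613 186.502,119.776" fill="none" stroke="#000000"/>
  <polyline points="93.379,158.217 133.077,180.492 100.579,234.362 65.620,8.602" fill="none" stroke="#000000"/>
  <polygon points="44.924,198.940 41.584,190.878 33.522,187.538 25.460,190.878 22.120,198.940 25.460,207.002 33.522,210.342 41.584,207.002" fill="none" stroke="#000000"/>
  <polygon points="228.626,149.047 92.132,219.454 24.038,27.855 188.900,229.977 41.728,98.342" fill="none" stroke="#000000"/>
</svg>

Machine Y-up, SVG Y-down with viewBox height 252.925, so y_svg = 252.925 − y_machine; X carries over. Every run uses S585, so all elements get stroke `#000000` (score).

Run 1: The run is open, so emit a `<polyline>` with points (Y-flipped): 103.457,130.011 38.441,219.973 177.496,182.613 186.502,119.776.

Run 2: The run is open, so emit a `<polyline>` with points (Y-flipped): 93.379,158.217 133.077,180.492 100.579,234.362 65.620,8.602.

Run 3: The run returns to its start, so emit a `<polygon>` with points (Y-flipped): 44.924,198.940 41.584,190.878 33.522,187.538 25.460,190.878 22.120,198.940 25.460,207.002 33.522,210.342 41.584,207.002.

Run 4: The run returns to its start, so emit a `<polygon>` with points (Y-flipped): 228.626,149.047 92.132,219.454 24.038,27.855 188.900,229.977 41.728,98.342.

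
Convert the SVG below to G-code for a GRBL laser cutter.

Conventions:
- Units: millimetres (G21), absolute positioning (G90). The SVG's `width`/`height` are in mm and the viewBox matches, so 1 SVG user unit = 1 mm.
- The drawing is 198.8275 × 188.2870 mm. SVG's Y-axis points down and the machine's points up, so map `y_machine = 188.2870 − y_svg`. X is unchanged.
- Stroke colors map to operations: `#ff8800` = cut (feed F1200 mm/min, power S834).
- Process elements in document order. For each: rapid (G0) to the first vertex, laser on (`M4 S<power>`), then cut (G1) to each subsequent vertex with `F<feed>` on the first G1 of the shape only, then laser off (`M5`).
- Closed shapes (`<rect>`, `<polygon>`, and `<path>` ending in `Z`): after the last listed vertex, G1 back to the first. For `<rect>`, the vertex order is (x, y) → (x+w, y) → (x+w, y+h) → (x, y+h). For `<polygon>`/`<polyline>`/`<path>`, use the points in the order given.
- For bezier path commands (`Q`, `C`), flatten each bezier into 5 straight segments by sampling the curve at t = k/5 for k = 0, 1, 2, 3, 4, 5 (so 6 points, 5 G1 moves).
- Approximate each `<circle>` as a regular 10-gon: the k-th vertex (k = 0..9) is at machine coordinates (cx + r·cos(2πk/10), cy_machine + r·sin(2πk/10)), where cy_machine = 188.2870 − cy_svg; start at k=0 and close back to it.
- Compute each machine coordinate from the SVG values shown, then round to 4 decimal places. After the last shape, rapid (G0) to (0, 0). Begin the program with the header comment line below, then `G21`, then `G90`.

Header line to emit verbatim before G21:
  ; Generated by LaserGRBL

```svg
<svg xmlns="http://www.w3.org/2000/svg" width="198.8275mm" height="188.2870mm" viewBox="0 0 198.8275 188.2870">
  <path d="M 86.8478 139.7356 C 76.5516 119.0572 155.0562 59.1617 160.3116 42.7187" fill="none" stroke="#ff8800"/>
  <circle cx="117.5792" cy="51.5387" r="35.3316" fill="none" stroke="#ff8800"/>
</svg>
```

; Generated by LaserGRBL
G21
G90
G0 X86.8478 Y48.5514
M4 S834
G1 X90.0298 Y65.0031 F1200
G1 X106.7455 Y86.8988
G1 X129.2167 Y110.2704
G1 X149.6649 Y131.1496
G1 X160.3116 Y145.5683
M5
G0 X152.9108 Y136.7483
M4 S834
G1 X146.1631 Y157.5157 F1200
G1 X128.4973 Y170.3506
G1 X106.6611 Y170.3506
G1 X88.9953 Y157.5157
G1 X82.2476 Y136.7483
G1 X88.9953 Y115.9809
G1 X106.6611 Y103.1460
G1 X128.4973 Y103.1460
G1 X146.1631 Y115.9809
G1 X152.9108 Y136.7483
M5
G0 X0.0000 Y0.0000

Since the viewBox matches the mm dimensions, user units are millimetres directly. The only transform is the Y-flip y_m = 188.2870 − y_svg.

Shape 1 is a cubic bezier drawn with `<path>`. Its stroke #ff8800 means cut at S834, F1200. After flipping Y the toolpath is (86.8478,48.5514) → (90.0298,65.0031) → (106.7455,86.8988) → (129.2167,110.2704) → (149.6649,131.1496) → (160.3116,145.5683).

Shape 2 is a circle drawn with `<circle>`. Its stroke #ff8800 means cut at S834, F1200. After flipping Y the toolpath is (152.9108,136.7483) → (146.1631,157.5157) → (128.4973,170.3506) → (106.6611,170.3506) → (88.9953,157.5157) → (82.2476,136.7483) → (88.9953,115.9809) → (106.6611,103.1460) → (128.4973,103.1460) → (146.1631,115.9809) → (152.9108,136.7483), returning to the start.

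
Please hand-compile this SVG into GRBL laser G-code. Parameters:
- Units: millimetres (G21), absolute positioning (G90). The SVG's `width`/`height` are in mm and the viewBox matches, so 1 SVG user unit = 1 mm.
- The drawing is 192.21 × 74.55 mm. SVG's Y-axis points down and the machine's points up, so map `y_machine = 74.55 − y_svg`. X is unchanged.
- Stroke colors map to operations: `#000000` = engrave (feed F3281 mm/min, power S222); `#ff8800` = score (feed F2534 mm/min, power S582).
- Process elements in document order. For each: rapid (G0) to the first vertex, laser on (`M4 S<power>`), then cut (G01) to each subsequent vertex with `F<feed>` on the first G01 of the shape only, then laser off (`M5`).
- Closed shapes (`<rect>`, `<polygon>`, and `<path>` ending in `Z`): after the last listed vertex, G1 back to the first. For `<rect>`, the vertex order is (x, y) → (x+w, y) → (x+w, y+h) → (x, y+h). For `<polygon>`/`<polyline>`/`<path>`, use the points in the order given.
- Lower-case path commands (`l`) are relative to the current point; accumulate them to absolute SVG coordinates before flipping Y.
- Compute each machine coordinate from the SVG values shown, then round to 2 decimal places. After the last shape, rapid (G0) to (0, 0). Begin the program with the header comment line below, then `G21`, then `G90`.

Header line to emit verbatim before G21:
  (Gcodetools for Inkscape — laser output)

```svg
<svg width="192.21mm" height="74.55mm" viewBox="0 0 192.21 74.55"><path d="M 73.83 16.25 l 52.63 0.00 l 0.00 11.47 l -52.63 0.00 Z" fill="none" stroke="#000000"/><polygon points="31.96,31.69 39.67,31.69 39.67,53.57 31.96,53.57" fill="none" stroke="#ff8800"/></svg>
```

(Gcodetools for Inkscape — laser output)
G21
G90
G0 X73.83 Y58.30
M4 S222
G01 X126.46 Y58.30 F3281
G01 X126.46 Y46.83
G01 X73.83 Y46.83
G01 X73.83 Y58.30
M5
G0 X31.96 Y42.86
M4 S582
G01 X39.67 Y42.86 F2534
G01 X39.67 Y20.98
G01 X31.96 Y20.98
G01 X31.96 Y42.86
M5
G0 X0.00 Y0.00

Since the viewBox matches the mm dimensions, user units are millimetres directly. The only transform is the Y-flip y_m = 74.55 − y_svg.

Shape 1 is a rectangle drawn with `<path>`. Its stroke #000000 means engrave at S222, F3281. After flipping Y the toolpath is (73.83,58.30) → (126.46,58.30) → (126.46,46.83) → (73.83,46.83) → (73.83,58.30), returning to the start.

Shape 2 is a rectangle drawn with `<polygon>`. Its stroke #ff8800 means score at S582, F2534. After flipping Y the toolpath is (31.96,42.86) → (39.67,42.86) → (39.67,20.98) → (31.96,20.98) → (31.96,42.86), returning to the start.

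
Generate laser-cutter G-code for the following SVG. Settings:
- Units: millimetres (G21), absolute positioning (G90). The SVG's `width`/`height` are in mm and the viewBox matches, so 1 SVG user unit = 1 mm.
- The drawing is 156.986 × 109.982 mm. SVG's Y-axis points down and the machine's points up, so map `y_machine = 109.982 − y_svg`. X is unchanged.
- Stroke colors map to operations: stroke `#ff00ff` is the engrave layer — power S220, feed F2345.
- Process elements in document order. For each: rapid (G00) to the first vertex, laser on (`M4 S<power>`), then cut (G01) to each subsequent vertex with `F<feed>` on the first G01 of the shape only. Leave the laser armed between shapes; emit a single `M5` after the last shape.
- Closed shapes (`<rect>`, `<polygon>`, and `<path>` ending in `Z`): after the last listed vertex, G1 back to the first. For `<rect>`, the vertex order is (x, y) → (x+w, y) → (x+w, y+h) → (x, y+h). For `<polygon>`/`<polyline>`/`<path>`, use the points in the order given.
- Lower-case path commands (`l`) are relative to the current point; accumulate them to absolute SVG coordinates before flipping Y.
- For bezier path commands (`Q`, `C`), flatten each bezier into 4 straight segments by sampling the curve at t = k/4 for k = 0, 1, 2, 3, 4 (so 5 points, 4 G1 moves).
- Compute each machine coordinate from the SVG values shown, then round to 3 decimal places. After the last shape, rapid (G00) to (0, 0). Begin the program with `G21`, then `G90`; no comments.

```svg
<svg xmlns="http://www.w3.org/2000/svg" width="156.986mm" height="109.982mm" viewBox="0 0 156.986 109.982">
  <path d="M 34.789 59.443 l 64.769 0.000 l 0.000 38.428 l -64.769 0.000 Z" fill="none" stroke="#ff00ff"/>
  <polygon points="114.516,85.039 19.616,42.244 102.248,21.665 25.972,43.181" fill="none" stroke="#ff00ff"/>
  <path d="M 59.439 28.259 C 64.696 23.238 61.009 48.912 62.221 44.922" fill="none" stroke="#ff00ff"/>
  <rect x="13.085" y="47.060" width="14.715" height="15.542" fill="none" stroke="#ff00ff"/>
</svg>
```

Since the viewBox matches the mm dimensions, user units are millimetres directly. The only transform is the Y-flip y_m = 109.982 − y_svg.

Shape 1 is a rectangle drawn with `<path>`. Its stroke #ff00ff means engrave at S220, F2345. After flipping Y the toolpath is (34.789,50.539) → (99.558,50.539) → (99.558,12.111) → (34.789,12.111) → (34.789,50.539), returning to the start.

Shape 2 is a closed polygon drawn with `<polygon>`. Its stroke #ff00ff means engrave at S220, F2345. After flipping Y the toolpath is (114.516,24.943) → (19.616,67.738) → (102.248,88.317) → (25.972,66.801) → (114.516,24.943), returning to the start.

Shape 3 is a cubic bezier drawn with `<path>`. Its stroke #ff00ff means engrave at S220, F2345. After flipping Y the toolpath is (59.439,81.723) → (61.921,80.677) → (62.347,73.778) → (62.014,66.686) → (62.221,65.060).

Shape 4 is a rectangle drawn with `<rect>`. Its stroke #ff00ff means engrave at S220, F2345. After flipping Y the toolpath is (13.085,62.922) → (27.800,62.922) → (27.800,47.380) → (13.085,47.380) → (13.085,62.922), returning to the start.

G21
G90
G00 X34.789 Y50.539
M4 S220
G01 X99.558 Y50.539 F2345
G01 X99.558 Y12.111
G01 X34.789 Y12.111
G01 X34.789 Y50.539
G00 X114.516 Y24.943
M4 S220
G01 X19.616 Y67.738 F2345
G01 X102.248 Y88.317
G01 X25.972 Y66.801
G01 X114.516 Y24.943
G00 X59.439 Y81.723
M4 S220
G01 X61.921 Y80.677 F2345
G01 X62.347 Y73.778
G01 X62.014 Y66.686
G01 X62.221 Y65.060
G00 X13.085 Y62.922
M4 S220
G01 X27.800 Y62.922 F2345
G01 X27.800 Y47.380
G01 X13.085 Y47.380
G01 X13.085 Y62.922
M5
G00 X0.000 Y0.000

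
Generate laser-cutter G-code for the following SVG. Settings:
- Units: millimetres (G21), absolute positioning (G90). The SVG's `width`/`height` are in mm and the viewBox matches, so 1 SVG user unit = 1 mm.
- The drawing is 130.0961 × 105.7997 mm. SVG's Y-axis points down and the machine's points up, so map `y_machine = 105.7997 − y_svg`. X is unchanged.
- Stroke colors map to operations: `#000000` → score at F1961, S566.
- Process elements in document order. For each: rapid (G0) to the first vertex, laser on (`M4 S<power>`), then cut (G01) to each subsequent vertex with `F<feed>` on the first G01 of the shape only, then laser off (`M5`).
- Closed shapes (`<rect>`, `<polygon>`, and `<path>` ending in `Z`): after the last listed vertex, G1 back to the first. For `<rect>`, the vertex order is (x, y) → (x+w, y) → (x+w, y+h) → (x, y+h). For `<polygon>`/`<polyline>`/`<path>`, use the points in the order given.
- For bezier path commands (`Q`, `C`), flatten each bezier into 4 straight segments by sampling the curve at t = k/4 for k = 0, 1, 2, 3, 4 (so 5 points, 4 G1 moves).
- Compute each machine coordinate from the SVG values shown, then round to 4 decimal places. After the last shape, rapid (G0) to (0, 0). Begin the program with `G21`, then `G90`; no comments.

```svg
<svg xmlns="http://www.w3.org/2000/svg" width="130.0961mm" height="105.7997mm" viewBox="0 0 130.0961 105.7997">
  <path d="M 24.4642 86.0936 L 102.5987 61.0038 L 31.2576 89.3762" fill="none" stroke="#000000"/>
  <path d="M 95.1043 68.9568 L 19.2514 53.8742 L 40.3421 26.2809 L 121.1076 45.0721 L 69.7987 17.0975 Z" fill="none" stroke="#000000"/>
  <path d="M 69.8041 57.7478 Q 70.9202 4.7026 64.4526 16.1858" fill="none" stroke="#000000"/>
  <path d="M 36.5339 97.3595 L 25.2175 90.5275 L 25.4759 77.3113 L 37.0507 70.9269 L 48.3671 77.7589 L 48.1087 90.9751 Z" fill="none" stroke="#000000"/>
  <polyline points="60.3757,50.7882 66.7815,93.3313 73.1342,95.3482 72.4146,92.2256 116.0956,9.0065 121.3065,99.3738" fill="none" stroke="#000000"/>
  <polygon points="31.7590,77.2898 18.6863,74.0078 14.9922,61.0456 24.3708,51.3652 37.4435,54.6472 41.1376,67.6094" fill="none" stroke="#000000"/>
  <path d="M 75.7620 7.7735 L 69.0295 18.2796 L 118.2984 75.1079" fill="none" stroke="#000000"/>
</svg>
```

1 u = 1 mm; y_m = 105.7997 − y.

[1] `<path>` open polyline, #000000→score S566 F1961: (24.4642,19.7061) → (102.5987,44.7959) → (31.2576,16.4235)

[2] `<path>` closed polygon, #000000→score S566 F1961: (95.1043,36.8429) → (19.2514,51.9255) → (40.3421,79.5188) → (121.1076,60.7276) → (69.7987,88.7022) → (95.1043,36.8429) (closed)

[3] `<path>` quadratic bezier, #000000→score S566 F1961: (69.8041,48.0519) → (69.8882,70.5415) → (69.0243,84.9650) → (67.2124,91.3225) → (64.4526,89.6139)

[4] `<path>` regular polygon, #000000→score S566 F1961: (36.5339,8.4402) → (25.2175,15.2722) → (25.4759,28.4884) → (37.0507,34.8728) → (48.3671,28.0408) → (48.1087,14.8246) → (36.5339,8.4402) (closed)

[5] `<polyline>` open polyline, #000000→score S566 F1961: (60.3757,55.0115) → (66.7815,12.4684) → (73.1342,10.4515) → (72.4146,13.5741) → (116.0956,96.7932) → (121.3065,6.4259)

[6] `<polygon>` regular polygon, #000000→score S566 F1961: (31.7590,28.5099) → (18.6863,31.7919) → (14.9922,44.7541) → (24.3708,54.4345) → (37.4435,51.1525) → (41.1376,38.1903) → (31.7590,28.5099) (closed)

[7] `<path>` open polyline, #000000→score S566 F1961: (75.7620,98.0262) → (69.0295,87.5201) → (118.2984,30.6918)

G21
G90
G0 X24.4642 Y19.7061
M4 S566
G01 X102.5987 Y44.7959 F1961
G01 X31.2576 Y16.4235
M5
G0 X95.1043 Y36.8429
M4 S566
G01 X19.2514 Y51.9255 F1961
G01 X40.3421 Y79.5188
G01 X121.1076 Y60.7276
G01 X69.7987 Y88.7022
G01 X95.1043 Y36.8429
M5
G0 X69.8041 Y48.0519
M4 S566
G01 X69.8882 Y70.5415 F1961
G01 X69.0243 Y84.9650
G01 X67.2124 Y91.3225
G01 X64.4526 Y89.6139
M5
G0 X36.5339 Y8.4402
M4 S566
G01 X25.2175 Y15.2722 F1961
G01 X25.4759 Y28.4884
G01 X37.0507 Y34.8728
G01 X48.3671 Y28.0408
G01 X48.1087 Y14.8246
G01 X36.5339 Y8.4402
M5
G0 X60.3757 Y55.0115
M4 S566
G01 X66.7815 Y12.4684 F1961
G01 X73.1342 Y10.4515
G01 X72.4146 Y13.5741
G01 X116.0956 Y96.7932
G01 X121.3065 Y6.4259
M5
G0 X31.7590 Y28.5099
M4 S566
G01 X18.6863 Y31.7919 F1961
G01 X14.9922 Y44.7541
G01 X24.3708 Y54.4345
G01 X37.4435 Y51.1525
G01 X41.1376 Y38.1903
G01 X31.7590 Y28.5099
M5
G0 X75.7620 Y98.0262
M4 S566
G01 X69.0295 Y87.5201 F1961
G01 X118.2984 Y30.6918
M5
G0 X0.0000 Y0.0000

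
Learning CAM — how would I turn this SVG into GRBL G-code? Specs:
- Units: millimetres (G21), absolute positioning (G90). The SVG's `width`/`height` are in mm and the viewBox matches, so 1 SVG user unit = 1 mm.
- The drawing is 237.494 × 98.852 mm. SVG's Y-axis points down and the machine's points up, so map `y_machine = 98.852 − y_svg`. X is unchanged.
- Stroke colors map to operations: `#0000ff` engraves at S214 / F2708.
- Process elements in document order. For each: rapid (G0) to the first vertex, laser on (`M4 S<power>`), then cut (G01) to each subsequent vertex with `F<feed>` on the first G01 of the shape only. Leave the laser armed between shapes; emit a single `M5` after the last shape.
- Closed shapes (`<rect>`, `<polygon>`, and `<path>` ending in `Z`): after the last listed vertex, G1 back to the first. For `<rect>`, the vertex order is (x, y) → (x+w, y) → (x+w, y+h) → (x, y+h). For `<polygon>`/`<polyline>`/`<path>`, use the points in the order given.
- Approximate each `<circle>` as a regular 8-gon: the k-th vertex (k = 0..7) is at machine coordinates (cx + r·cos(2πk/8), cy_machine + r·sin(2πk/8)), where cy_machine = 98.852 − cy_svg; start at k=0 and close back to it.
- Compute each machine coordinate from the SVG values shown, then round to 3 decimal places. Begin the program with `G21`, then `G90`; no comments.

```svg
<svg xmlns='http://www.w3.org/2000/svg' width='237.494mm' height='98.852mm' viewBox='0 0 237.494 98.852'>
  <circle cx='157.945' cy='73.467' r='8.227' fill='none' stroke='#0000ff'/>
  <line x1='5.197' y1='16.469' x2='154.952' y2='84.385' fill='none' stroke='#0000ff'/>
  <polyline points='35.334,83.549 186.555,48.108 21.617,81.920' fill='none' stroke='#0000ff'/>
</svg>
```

viewBox `0 0 237.494 98.852` with mm width/height → 1 unit = 1 mm. Flip: y_m = 98.852 − y_svg.

**Shape 1** — `<circle>` circle, stroke `#0000ff` → engrave (S214, F2708). Machine vertices: (166.172,25.385) → (163.762,31.202) → (157.945,33.612) → (152.128,31.202) → (149.718,25.385) → (152.128,19.568) → (157.945,17.158) → (163.762,19.568) → (166.172,25.385). Closed: final G1 returns to the first vertex.

**Shape 2** — `<line>` line segment, stroke `#0000ff` → engrave (S214, F2708). Machine vertices: (5.197,82.383) → (154.952,14.467). Open path.

**Shape 3** — `<polyline>` open polyline, stroke `#0000ff` → engrave (S214, F2708). Machine vertices: (35.334,15.303) → (186.555,50.744) → (21.617,16.932). Open path.

G21
G90
G0 X166.172 Y25.385
M4 S214
G01 X163.762 Y31.202 F2708
G01 X157.945 Y33.612
G01 X152.128 Y31.202
G01 X149.718 Y25.385
G01 X152.128 Y19.568
G01 X157.945 Y17.158
G01 X163.762 Y19.568
G01 X166.172 Y25.385
G0 X5.197 Y82.383
M4 S214
G01 X154.952 Y14.467 F2708
G0 X35.334 Y15.303
M4 S214
G01 X186.555 Y50.744 F2708
G01 X21.617 Y16.932
M5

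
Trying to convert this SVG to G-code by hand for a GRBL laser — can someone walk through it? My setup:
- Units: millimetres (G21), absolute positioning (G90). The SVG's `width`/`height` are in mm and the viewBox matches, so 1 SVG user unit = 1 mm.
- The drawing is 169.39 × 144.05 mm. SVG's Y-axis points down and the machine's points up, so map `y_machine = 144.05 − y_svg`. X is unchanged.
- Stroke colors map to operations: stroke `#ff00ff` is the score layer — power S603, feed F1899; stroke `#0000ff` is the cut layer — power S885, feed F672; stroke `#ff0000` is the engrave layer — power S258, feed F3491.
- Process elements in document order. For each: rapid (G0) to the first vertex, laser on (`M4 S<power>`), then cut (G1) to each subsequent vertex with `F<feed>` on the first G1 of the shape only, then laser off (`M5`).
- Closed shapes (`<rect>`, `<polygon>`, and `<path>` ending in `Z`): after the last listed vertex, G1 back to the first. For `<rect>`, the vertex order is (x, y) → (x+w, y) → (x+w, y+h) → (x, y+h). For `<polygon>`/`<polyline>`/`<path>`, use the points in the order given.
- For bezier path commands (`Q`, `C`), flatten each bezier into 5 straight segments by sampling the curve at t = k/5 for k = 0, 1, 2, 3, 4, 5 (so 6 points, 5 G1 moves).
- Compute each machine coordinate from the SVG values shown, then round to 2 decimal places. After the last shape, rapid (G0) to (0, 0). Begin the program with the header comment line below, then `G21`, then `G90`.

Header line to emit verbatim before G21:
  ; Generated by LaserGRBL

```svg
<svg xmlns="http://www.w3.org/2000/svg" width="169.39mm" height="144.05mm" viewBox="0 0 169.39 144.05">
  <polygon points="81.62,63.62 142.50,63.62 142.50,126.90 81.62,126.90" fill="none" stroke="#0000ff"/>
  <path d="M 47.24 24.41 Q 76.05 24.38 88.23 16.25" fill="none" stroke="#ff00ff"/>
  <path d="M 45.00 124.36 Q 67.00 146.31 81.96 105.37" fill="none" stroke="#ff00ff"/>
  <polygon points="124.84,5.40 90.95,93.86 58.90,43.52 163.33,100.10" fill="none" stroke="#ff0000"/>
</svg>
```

; Generated by LaserGRBL
G21
G90
G0 X81.62 Y80.43
M4 S885
G1 X142.50 Y80.43 F672
G1 X142.50 Y17.15
G1 X81.62 Y17.15
G1 X81.62 Y80.43
M5
G0 X47.24 Y119.64
M4 S603
G1 X58.10 Y119.98 F1899
G1 X67.63 Y120.96
G1 X75.83 Y122.59
G1 X82.69 Y124.87
G1 X88.23 Y127.80
M5
G0 X45.00 Y19.69
M4 S603
G1 X53.52 Y13.43 F1899
G1 X61.47 Y12.19
G1 X68.87 Y15.99
G1 X75.69 Y24.82
G1 X81.96 Y38.68
M5
G0 X124.84 Y138.65
M4 S258
G1 X90.95 Y50.19 F3491
G1 X58.90 Y100.53
G1 X163.33 Y43.95
G1 X124.84 Y138.65
M5
G0 X0.00 Y0.00

Since the viewBox matches the mm dimensions, user units are millimetres directly. The only transform is the Y-flip y_m = 144.05 − y_svg.

Shape 1 is a rectangle drawn with `<polygon>`. Its stroke #0000ff means cut at S885, F672. After flipping Y the toolpath is (81.62,80.43) → (142.50,80.43) → (142.50,17.15) → (81.62,17.15) → (81.62,80.43), returning to the start.

Shape 2 is a quadratic bezier drawn with `<path>`. Its stroke #ff00ff means score at S603, F1899. After flipping Y the toolpath is (47.24,119.64) → (58.10,119.98) → (67.63,120.96) → (75.83,122.59) → (82.69,124.87) → (88.23,127.80).

Shape 3 is a quadratic bezier drawn with `<path>`. Its stroke #ff00ff means score at S603, F1899. After flipping Y the toolpath is (45.00,19.69) → (53.52,13.43) → (61.47,12.19) → (68.87,15.99) → (75.69,24.82) → (81.96,38.68).

Shape 4 is a closed polygon drawn with `<polygon>`. Its stroke #ff0000 means engrave at S258, F3491. After flipping Y the toolpath is (124.84,138.65) → (90.95,50.19) → (58.90,100.53) → (163.33,43.95) → (124.84,138.65), returning to the start.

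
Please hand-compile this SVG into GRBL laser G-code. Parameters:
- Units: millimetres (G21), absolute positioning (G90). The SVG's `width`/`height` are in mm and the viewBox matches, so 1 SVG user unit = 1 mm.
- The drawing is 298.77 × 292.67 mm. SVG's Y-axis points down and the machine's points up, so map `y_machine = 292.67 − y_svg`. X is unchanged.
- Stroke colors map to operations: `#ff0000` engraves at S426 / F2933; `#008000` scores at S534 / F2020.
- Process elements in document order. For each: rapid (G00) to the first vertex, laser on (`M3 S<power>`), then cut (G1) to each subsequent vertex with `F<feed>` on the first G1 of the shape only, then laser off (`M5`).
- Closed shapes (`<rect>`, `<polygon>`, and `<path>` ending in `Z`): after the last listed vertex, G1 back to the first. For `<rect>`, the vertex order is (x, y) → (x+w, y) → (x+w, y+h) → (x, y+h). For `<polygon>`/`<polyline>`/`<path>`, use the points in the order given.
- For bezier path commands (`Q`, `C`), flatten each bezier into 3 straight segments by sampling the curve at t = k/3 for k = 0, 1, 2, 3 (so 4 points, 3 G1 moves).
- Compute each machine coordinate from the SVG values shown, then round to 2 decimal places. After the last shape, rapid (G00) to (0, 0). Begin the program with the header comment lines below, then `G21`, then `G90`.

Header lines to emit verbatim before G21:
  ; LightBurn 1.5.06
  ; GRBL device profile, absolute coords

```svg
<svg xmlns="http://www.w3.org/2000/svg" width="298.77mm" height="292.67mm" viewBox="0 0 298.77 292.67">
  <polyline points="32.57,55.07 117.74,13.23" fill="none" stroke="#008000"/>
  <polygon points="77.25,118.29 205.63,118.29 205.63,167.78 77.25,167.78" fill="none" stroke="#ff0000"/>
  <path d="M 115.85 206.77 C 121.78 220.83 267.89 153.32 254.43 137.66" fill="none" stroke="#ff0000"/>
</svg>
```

; LightBurn 1.5.06
; GRBL device profile, absolute coords
G21
G90
G00 X32.57 Y237.60
M3 S534
G1 X117.74 Y279.44 F2020
M5
G00 X77.25 Y174.38
M3 S426
G1 X205.63 Y174.38 F2933
G1 X205.63 Y124.89
G1 X77.25 Y124.89
G1 X77.25 Y174.38
M5
G00 X115.85 Y85.90
M3 S426
G1 X157.40 Y94.09 F2933
G1 X225.80 Y127.01
G1 X254.43 Y155.01
M5
G00 X0.00 Y0.00

1 u = 1 mm; y_m = 292.67 − y.

[1] `<polyline>` line segment, #008000→score S534 F2020: (32.57,237.60) → (117.74,279.44)

[2] `<polygon>` rectangle, #ff0000→engrave S426 F2933: (77.25,174.38) → (205.63,174.38) → (205.63,124.89) → (77.25,124.89) → (77.25,174.38) (closed)

[3] `<path>` cubic bezier, #ff0000→engrave S426 F2933: (115.85,85.90) → (157.40,94.09) → (225.80,127.01) → (254.43,155.01)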